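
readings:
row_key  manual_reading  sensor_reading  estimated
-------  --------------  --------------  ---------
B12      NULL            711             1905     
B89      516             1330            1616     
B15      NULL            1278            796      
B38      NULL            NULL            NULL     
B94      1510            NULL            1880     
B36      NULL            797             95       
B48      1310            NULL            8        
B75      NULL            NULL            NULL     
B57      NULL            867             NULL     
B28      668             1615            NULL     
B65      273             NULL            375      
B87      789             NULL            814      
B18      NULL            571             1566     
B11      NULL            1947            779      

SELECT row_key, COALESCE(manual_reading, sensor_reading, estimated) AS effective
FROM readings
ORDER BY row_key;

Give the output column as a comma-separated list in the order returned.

1947, 711, 1278, 571, 668, 797, NULL, 1310, 867, 273, NULL, 789, 516, 1510

row_key=B11: manual_reading=NULL, sensor_reading=1947 → 1947
row_key=B12: manual_reading=NULL, sensor_reading=711 → 711
row_key=B15: manual_reading=NULL, sensor_reading=1278 → 1278
row_key=B18: manual_reading=NULL, sensor_reading=571 → 571
row_key=B28: manual_reading=668 → 668
row_key=B36: manual_reading=NULL, sensor_reading=797 → 797
row_key=B38: manual_reading=NULL, sensor_reading=NULL, estimated=NULL (all NULL) → NULL
row_key=B48: manual_reading=1310 → 1310
row_key=B57: manual_reading=NULL, sensor_reading=867 → 867
row_key=B65: manual_reading=273 → 273
row_key=B75: manual_reading=NULL, sensor_reading=NULL, estimated=NULL (all NULL) → NULL
row_key=B87: manual_reading=789 → 789
row_key=B89: manual_reading=516 → 516
row_key=B94: manual_reading=1510 → 1510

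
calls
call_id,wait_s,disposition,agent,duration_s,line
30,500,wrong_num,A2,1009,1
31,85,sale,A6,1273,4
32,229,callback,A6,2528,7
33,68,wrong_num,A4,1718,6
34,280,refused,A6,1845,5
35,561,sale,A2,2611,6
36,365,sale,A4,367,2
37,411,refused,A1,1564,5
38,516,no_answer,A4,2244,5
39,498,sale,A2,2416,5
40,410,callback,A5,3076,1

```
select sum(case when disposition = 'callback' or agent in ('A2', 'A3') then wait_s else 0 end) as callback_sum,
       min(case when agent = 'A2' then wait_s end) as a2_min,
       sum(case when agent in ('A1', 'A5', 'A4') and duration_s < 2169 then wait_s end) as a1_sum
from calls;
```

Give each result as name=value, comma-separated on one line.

callback_sum=2198, a2_min=498, a1_sum=844

[callback_sum: disposition = 'callback' or agent in ('A2', 'A3')]
call_id=30: ✓ → 500
call_id=31: ✗
call_id=32: ✓ → 229
call_id=33: ✗
call_id=34: ✗
call_id=35: ✓ → 561
call_id=36: ✗
call_id=37: ✗
call_id=38: ✗
call_id=39: ✓ → 498
call_id=40: ✓ → 410
callback_sum = 500 + 229 + 561 + 498 + 410 = 2198
—
[a2_min: agent = 'A2']
call_id=30: ✓ → 500
call_id=31: ✗
call_id=32: ✗
call_id=33: ✗
call_id=34: ✗
call_id=35: ✓ → 561
call_id=36: ✗
call_id=37: ✗
call_id=38: ✗
call_id=39: ✓ → 498
call_id=40: ✗
a2_min = MIN(500, 561, 498) = 498
—
[a1_sum: agent in ('A1', 'A5', 'A4') and duration_s < 2169]
call_id=30: ✗
call_id=31: ✗
call_id=32: ✗
call_id=33: ✓ → 68
call_id=34: ✗
call_id=35: ✗
call_id=36: ✓ → 365
call_id=37: ✓ → 411
call_id=38: ✗
call_id=39: ✗
call_id=40: ✗
a1_sum = 68 + 365 + 411 = 844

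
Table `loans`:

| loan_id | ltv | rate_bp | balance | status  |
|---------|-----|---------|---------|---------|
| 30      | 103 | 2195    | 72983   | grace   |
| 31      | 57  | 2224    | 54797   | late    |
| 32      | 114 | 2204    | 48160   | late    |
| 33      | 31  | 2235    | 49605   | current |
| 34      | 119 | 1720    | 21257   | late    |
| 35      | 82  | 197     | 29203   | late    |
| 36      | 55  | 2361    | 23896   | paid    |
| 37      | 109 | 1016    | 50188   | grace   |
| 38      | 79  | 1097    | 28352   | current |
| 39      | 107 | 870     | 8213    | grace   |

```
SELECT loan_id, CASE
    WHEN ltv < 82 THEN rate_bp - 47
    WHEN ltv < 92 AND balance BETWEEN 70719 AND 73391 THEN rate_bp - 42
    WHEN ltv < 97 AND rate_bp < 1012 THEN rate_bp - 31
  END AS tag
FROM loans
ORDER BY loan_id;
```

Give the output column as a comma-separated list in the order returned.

NULL, 2177, NULL, 2188, NULL, 166, 2314, NULL, 1050, NULL

loan_id=30: (no match → NULL) → NULL
loan_id=31: ltv < 82 → 2177
loan_id=32: (no match → NULL) → NULL
loan_id=33: ltv < 82 → 2188
loan_id=34: (no match → NULL) → NULL
loan_id=35: ltv < 97 AND rate_bp < 1012 → 166
loan_id=36: ltv < 82 → 2314
loan_id=37: (no match → NULL) → NULL
loan_id=38: ltv < 82 → 1050
loan_id=39: (no match → NULL) → NULL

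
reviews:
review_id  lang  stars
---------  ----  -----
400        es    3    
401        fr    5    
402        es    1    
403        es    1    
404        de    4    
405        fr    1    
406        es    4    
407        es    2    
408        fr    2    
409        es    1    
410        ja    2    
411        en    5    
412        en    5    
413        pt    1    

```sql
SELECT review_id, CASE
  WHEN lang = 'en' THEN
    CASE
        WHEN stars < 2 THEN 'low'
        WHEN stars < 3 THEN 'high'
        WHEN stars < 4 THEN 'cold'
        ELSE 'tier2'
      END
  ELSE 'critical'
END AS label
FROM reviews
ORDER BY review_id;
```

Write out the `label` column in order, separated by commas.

critical, critical, critical, critical, critical, critical, critical, critical, critical, critical, critical, tier2, tier2, critical

review_id=400: lang='es' → outer ELSE → critical
review_id=401: lang='fr' → outer ELSE → critical
review_id=402: lang='es' → outer ELSE → critical
review_id=403: lang='es' → outer ELSE → critical
review_id=404: lang='de' → outer ELSE → critical
review_id=405: lang='fr' → outer ELSE → critical
review_id=406: lang='es' → outer ELSE → critical
review_id=407: lang='es' → outer ELSE → critical
review_id=408: lang='fr' → outer ELSE → critical
review_id=409: lang='es' → outer ELSE → critical
review_id=410: lang='ja' → outer ELSE → critical
review_id=411: lang='en' → inner[ELSE] → tier2
review_id=412: lang='en' → inner[ELSE] → tier2
review_id=413: lang='pt' → outer ELSE → critical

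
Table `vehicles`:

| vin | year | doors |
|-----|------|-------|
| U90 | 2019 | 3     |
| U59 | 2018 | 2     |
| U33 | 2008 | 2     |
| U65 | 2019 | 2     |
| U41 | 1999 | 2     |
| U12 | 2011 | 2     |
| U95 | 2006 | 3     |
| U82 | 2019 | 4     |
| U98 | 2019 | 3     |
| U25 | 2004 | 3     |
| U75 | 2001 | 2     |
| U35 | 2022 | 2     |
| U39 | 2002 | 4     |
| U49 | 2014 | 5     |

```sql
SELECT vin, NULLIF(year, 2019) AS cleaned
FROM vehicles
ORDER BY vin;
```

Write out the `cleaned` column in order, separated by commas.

vin=U12: year=2011 vs 2019: differ → 2011
vin=U25: year=2004 vs 2019: differ → 2004
vin=U33: year=2008 vs 2019: differ → 2008
vin=U35: year=2022 vs 2019: differ → 2022
vin=U39: year=2002 vs 2019: differ → 2002
vin=U41: year=1999 vs 2019: differ → 1999
vin=U49: year=2014 vs 2019: differ → 2014
vin=U59: year=2018 vs 2019: differ → 2018
vin=U65: year=2019 vs 2019: equal → NULL
vin=U75: year=2001 vs 2019: differ → 2001
vin=U82: year=2019 vs 2019: equal → NULL
vin=U90: year=2019 vs 2019: equal → NULL
vin=U95: year=2006 vs 2019: differ → 2006
vin=U98: year=2019 vs 2019: equal → NULL

2011, 2004, 2008, 2022, 2002, 1999, 2014, 2018, NULL, 2001, NULL, NULL, 2006, NULL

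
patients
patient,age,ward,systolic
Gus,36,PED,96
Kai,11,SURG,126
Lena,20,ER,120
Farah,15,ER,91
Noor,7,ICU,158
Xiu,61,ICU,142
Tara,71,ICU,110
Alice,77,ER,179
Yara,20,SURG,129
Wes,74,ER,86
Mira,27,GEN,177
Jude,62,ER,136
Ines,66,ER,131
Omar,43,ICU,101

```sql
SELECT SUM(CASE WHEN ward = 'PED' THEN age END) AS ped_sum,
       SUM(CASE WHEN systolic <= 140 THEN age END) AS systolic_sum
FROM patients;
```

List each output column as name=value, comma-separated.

ped_sum=36, systolic_sum=418

[ped_sum: ward = 'PED']
patient=Gus: ✓ → 36
patient=Kai: ✗
patient=Lena: ✗
patient=Farah: ✗
patient=Noor: ✗
patient=Xiu: ✗
patient=Tara: ✗
patient=Alice: ✗
patient=Yara: ✗
patient=Wes: ✗
patient=Mira: ✗
patient=Jude: ✗
patient=Ines: ✗
patient=Omar: ✗
ped_sum = 36
—
[systolic_sum: systolic <= 140]
patient=Gus: ✓ → 36
patient=Kai: ✓ → 11
patient=Lena: ✓ → 20
patient=Farah: ✓ → 15
patient=Noor: ✗
patient=Xiu: ✗
patient=Tara: ✓ → 71
patient=Alice: ✗
patient=Yara: ✓ → 20
patient=Wes: ✓ → 74
patient=Mira: ✗
patient=Jude: ✓ → 62
patient=Ines: ✓ → 66
patient=Omar: ✓ → 43
systolic_sum = 36 + 11 + 20 + 15 + 71 + 20 + 74 + 62 + 66 + 43 = 418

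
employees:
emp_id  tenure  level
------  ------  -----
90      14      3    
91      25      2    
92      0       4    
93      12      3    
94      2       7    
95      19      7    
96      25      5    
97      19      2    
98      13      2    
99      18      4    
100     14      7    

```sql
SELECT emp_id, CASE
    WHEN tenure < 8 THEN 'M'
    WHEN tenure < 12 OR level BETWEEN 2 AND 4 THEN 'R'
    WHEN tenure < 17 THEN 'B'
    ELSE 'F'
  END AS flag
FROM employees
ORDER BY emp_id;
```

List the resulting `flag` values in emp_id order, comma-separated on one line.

R, R, M, R, M, F, F, R, R, R, B

emp_id=90: tenure < 12 OR level BETWEEN 2 AND 4 → R
emp_id=91: tenure < 12 OR level BETWEEN 2 AND 4 → R
emp_id=92: tenure < 8 → M
emp_id=93: tenure < 12 OR level BETWEEN 2 AND 4 → R
emp_id=94: tenure < 8 → M
emp_id=95: ELSE → F
emp_id=96: ELSE → F
emp_id=97: tenure < 12 OR level BETWEEN 2 AND 4 → R
emp_id=98: tenure < 12 OR level BETWEEN 2 AND 4 → R
emp_id=99: tenure < 12 OR level BETWEEN 2 AND 4 → R
emp_id=100: tenure < 17 → B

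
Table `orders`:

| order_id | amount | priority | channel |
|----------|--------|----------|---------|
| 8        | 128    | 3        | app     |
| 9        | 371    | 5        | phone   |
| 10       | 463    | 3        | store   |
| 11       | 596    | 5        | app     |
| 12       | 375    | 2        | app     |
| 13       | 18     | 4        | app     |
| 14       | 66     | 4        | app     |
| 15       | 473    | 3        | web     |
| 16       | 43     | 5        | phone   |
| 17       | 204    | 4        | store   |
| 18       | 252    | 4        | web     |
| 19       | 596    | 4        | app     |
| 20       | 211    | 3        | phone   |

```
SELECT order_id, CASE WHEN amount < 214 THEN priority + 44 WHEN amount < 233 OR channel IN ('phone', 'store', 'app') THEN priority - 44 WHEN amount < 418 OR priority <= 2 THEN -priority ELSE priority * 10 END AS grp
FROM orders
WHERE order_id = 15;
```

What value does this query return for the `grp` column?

order_id = 15: amount=473, priority=3, channel=web.
amount < 214 → false
amount < 233 OR channel IN ('phone', 'store', 'app') → false
amount < 418 OR priority <= 2 → false
No prior WHEN matched → ELSE → 30

30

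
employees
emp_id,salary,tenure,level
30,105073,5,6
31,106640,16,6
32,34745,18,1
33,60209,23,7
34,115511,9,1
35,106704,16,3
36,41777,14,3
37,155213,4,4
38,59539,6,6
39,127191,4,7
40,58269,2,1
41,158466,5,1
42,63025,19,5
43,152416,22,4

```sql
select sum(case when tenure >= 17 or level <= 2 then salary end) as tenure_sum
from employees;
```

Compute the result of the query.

emp_id=30: ✗
emp_id=31: ✗
emp_id=32: ✓ → 34745
emp_id=33: ✓ → 60209
emp_id=34: ✓ → 115511
emp_id=35: ✗
emp_id=36: ✗
emp_id=37: ✗
emp_id=38: ✗
emp_id=39: ✗
emp_id=40: ✓ → 58269
emp_id=41: ✓ → 158466
emp_id=42: ✓ → 63025
emp_id=43: ✓ → 152416
tenure_sum = 34745 + 60209 + 115511 + 58269 + 158466 + 63025 + 152416 = 642641

642641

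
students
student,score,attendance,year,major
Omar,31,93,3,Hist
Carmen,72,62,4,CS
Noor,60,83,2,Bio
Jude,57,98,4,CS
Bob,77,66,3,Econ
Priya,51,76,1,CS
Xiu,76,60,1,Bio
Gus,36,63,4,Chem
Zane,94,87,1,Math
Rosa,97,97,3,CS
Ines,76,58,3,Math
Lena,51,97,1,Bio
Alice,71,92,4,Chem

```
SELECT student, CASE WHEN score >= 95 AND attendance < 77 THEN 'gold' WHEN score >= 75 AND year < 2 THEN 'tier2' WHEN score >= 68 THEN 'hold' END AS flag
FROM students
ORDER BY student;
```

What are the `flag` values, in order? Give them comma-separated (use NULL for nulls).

hold, hold, hold, NULL, hold, NULL, NULL, NULL, NULL, NULL, hold, tier2, tier2

student=Alice: score >= 68 → hold
student=Bob: score >= 68 → hold
student=Carmen: score >= 68 → hold
student=Gus: (no match → NULL) → NULL
student=Ines: score >= 68 → hold
student=Jude: (no match → NULL) → NULL
student=Lena: (no match → NULL) → NULL
student=Noor: (no match → NULL) → NULL
student=Omar: (no match → NULL) → NULL
student=Priya: (no match → NULL) → NULL
student=Rosa: score >= 68 → hold
student=Xiu: score >= 75 AND year < 2 → tier2
student=Zane: score >= 75 AND year < 2 → tier2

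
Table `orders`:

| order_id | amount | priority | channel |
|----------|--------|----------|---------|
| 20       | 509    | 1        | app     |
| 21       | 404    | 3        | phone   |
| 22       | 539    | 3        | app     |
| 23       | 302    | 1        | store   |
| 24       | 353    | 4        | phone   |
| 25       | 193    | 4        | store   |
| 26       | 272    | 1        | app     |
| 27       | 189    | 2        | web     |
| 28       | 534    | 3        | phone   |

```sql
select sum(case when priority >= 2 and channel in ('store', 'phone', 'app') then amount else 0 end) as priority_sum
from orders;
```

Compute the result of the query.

order_id=20: ✗
order_id=21: ✓ → 404
order_id=22: ✓ → 539
order_id=23: ✗
order_id=24: ✓ → 353
order_id=25: ✓ → 193
order_id=26: ✗
order_id=27: ✗
order_id=28: ✓ → 534
priority_sum = 404 + 539 + 353 + 193 + 534 = 2023

2023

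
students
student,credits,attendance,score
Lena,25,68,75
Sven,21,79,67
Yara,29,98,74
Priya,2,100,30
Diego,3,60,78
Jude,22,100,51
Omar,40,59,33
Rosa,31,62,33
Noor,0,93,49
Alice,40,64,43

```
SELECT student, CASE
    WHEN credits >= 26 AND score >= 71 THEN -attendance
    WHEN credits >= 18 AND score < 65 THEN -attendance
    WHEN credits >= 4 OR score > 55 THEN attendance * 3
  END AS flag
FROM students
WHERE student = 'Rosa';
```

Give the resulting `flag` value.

-62

student = Rosa: credits=31, attendance=62, score=33.
credits >= 26 AND score >= 71 → false
credits >= 18 AND score < 65 → true → -62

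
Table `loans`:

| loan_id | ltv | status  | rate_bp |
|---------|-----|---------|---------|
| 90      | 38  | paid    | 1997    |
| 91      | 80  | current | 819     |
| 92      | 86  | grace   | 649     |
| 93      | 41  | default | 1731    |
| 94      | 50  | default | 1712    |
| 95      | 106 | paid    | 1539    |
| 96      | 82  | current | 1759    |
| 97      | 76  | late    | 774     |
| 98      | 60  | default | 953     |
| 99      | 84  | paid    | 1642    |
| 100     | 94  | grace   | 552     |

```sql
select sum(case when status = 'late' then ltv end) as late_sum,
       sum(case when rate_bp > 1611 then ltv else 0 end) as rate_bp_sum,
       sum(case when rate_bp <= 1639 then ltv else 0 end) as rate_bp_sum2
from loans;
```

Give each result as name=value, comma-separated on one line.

[late_sum: status = 'late']
loan_id=90: ✗
loan_id=91: ✗
loan_id=92: ✗
loan_id=93: ✗
loan_id=94: ✗
loan_id=95: ✗
loan_id=96: ✗
loan_id=97: ✓ → 76
loan_id=98: ✗
loan_id=99: ✗
loan_id=100: ✗
late_sum = 76
—
[rate_bp_sum: rate_bp > 1611]
loan_id=90: ✓ → 38
loan_id=91: ✗
loan_id=92: ✗
loan_id=93: ✓ → 41
loan_id=94: ✓ → 50
loan_id=95: ✗
loan_id=96: ✓ → 82
loan_id=97: ✗
loan_id=98: ✗
loan_id=99: ✓ → 84
loan_id=100: ✗
rate_bp_sum = 38 + 41 + 50 + 82 + 84 = 295
—
[rate_bp_sum2: rate_bp <= 1639]
loan_id=90: ✗
loan_id=91: ✓ → 80
loan_id=92: ✓ → 86
loan_id=93: ✗
loan_id=94: ✗
loan_id=95: ✓ → 106
loan_id=96: ✗
loan_id=97: ✓ → 76
loan_id=98: ✓ → 60
loan_id=99: ✗
loan_id=100: ✓ → 94
rate_bp_sum2 = 80 + 86 + 106 + 76 + 60 + 94 = 502

late_sum=76, rate_bp_sum=295, rate_bp_sum2=502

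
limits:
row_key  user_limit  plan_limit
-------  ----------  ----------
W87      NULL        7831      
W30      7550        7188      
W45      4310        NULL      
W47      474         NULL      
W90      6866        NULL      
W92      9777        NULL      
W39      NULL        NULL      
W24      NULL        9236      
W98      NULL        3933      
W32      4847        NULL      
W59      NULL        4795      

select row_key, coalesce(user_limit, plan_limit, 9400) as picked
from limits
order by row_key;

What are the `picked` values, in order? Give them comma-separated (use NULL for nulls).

row_key=W24: user_limit=NULL, plan_limit=9236 → 9236
row_key=W30: user_limit=7550 → 7550
row_key=W32: user_limit=4847 → 4847
row_key=W39: user_limit=NULL, plan_limit=NULL, → literal 9400 → 9400
row_key=W45: user_limit=4310 → 4310
row_key=W47: user_limit=474 → 474
row_key=W59: user_limit=NULL, plan_limit=4795 → 4795
row_key=W87: user_limit=NULL, plan_limit=7831 → 7831
row_key=W90: user_limit=6866 → 6866
row_key=W92: user_limit=9777 → 9777
row_key=W98: user_limit=NULL, plan_limit=3933 → 3933

9236, 7550, 4847, 9400, 4310, 474, 4795, 7831, 6866, 9777, 3933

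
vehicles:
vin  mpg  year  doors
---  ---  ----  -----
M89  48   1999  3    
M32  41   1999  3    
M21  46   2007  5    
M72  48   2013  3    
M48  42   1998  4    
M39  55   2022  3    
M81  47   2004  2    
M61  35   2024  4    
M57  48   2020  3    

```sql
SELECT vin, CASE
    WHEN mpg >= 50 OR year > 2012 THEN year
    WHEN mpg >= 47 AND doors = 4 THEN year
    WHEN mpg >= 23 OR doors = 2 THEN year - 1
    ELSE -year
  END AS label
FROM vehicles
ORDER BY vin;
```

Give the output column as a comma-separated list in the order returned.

vin=M21: mpg >= 23 OR doors = 2 → 2006
vin=M32: mpg >= 23 OR doors = 2 → 1998
vin=M39: mpg >= 50 OR year > 2012 → 2022
vin=M48: mpg >= 23 OR doors = 2 → 1997
vin=M57: mpg >= 50 OR year > 2012 → 2020
vin=M61: mpg >= 50 OR year > 2012 → 2024
vin=M72: mpg >= 50 OR year > 2012 → 2013
vin=M81: mpg >= 23 OR doors = 2 → 2003
vin=M89: mpg >= 23 OR doors = 2 → 1998

2006, 1998, 2022, 1997, 2020, 2024, 2013, 2003, 1998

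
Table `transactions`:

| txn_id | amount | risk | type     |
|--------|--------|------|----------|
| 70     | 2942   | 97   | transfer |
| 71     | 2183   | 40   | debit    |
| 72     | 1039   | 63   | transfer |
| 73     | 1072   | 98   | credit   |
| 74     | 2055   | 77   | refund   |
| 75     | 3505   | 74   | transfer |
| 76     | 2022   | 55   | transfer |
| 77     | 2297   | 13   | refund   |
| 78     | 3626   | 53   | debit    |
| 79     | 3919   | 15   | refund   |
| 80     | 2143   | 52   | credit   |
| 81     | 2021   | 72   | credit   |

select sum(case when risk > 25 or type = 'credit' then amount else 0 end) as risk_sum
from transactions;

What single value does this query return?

22608

txn_id=70: ✓ → 2942
txn_id=71: ✓ → 2183
txn_id=72: ✓ → 1039
txn_id=73: ✓ → 1072
txn_id=74: ✓ → 2055
txn_id=75: ✓ → 3505
txn_id=76: ✓ → 2022
txn_id=77: ✗
txn_id=78: ✓ → 3626
txn_id=79: ✗
txn_id=80: ✓ → 2143
txn_id=81: ✓ → 2021
risk_sum = 2942 + 2183 + 1039 + 1072 + 2055 + 3505 + 2022 + 3626 + 2143 + 2021 = 22608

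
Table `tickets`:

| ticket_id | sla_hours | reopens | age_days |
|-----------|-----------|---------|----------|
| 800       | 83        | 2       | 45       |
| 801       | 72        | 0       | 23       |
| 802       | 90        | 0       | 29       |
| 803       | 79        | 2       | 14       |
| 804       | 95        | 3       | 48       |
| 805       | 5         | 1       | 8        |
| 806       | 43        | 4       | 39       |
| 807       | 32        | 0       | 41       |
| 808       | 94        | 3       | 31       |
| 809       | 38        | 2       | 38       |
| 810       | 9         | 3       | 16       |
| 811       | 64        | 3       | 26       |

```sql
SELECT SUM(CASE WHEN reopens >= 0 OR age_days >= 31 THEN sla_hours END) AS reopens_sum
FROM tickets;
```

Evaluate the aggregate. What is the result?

704

ticket_id=800: ✓ → 83
ticket_id=801: ✓ → 72
ticket_id=802: ✓ → 90
ticket_id=803: ✓ → 79
ticket_id=804: ✓ → 95
ticket_id=805: ✓ → 5
ticket_id=806: ✓ → 43
ticket_id=807: ✓ → 32
ticket_id=808: ✓ → 94
ticket_id=809: ✓ → 38
ticket_id=810: ✓ → 9
ticket_id=811: ✓ → 64
reopens_sum = 83 + 72 + 90 + 79 + 95 + 5 + 43 + 32 + 94 + 38 + 9 + 64 = 704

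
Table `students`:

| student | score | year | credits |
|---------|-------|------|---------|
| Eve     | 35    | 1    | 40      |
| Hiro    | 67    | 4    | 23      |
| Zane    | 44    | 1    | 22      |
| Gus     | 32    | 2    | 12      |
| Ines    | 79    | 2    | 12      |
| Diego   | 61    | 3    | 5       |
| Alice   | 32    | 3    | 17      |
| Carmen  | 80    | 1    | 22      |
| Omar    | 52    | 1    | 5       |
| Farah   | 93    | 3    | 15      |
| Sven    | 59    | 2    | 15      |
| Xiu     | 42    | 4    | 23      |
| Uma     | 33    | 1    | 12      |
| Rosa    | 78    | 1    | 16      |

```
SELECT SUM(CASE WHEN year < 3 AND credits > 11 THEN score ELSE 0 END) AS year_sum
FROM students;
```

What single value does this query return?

440

student=Eve: ✓ → 35
student=Hiro: ✗
student=Zane: ✓ → 44
student=Gus: ✓ → 32
student=Ines: ✓ → 79
student=Diego: ✗
student=Alice: ✗
student=Carmen: ✓ → 80
student=Omar: ✗
student=Farah: ✗
student=Sven: ✓ → 59
student=Xiu: ✗
student=Uma: ✓ → 33
student=Rosa: ✓ → 78
year_sum = 35 + 44 + 32 + 79 + 80 + 59 + 33 + 78 = 440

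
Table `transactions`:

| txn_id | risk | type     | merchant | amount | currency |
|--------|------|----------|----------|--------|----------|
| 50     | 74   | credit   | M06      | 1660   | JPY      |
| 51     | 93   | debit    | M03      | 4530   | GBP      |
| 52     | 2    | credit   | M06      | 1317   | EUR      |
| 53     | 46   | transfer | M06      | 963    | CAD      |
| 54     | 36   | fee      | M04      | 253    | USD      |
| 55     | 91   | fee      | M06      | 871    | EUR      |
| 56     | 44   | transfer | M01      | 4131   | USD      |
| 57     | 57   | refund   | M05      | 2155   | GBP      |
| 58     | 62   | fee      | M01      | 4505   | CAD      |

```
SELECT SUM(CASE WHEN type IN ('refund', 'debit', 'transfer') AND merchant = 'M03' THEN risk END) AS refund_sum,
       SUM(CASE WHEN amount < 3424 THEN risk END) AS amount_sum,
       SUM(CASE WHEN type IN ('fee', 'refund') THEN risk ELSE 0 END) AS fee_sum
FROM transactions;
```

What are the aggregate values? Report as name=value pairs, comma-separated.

refund_sum=93, amount_sum=306, fee_sum=246

[refund_sum: type IN ('refund', 'debit', 'transfer') AND merchant = 'M03']
txn_id=50: ✗
txn_id=51: ✓ → 93
txn_id=52: ✗
txn_id=53: ✗
txn_id=54: ✗
txn_id=55: ✗
txn_id=56: ✗
txn_id=57: ✗
txn_id=58: ✗
refund_sum = 93
—
[amount_sum: amount < 3424]
txn_id=50: ✓ → 74
txn_id=51: ✗
txn_id=52: ✓ → 2
txn_id=53: ✓ → 46
txn_id=54: ✓ → 36
txn_id=55: ✓ → 91
txn_id=56: ✗
txn_id=57: ✓ → 57
txn_id=58: ✗
amount_sum = 74 + 2 + 46 + 36 + 91 + 57 = 306
—
[fee_sum: type IN ('fee', 'refund')]
txn_id=50: ✗
txn_id=51: ✗
txn_id=52: ✗
txn_id=53: ✗
txn_id=54: ✓ → 36
txn_id=55: ✓ → 91
txn_id=56: ✗
txn_id=57: ✓ → 57
txn_id=58: ✓ → 62
fee_sum = 36 + 91 + 57 + 62 = 246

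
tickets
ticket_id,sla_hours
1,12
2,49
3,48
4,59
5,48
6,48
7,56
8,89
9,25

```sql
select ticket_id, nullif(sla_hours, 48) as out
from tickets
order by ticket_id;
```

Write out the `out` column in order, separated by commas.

ticket_id=1: sla_hours=12 vs 48: differ → 12
ticket_id=2: sla_hours=49 vs 48: differ → 49
ticket_id=3: sla_hours=48 vs 48: equal → NULL
ticket_id=4: sla_hours=59 vs 48: differ → 59
ticket_id=5: sla_hours=48 vs 48: equal → NULL
ticket_id=6: sla_hours=48 vs 48: equal → NULL
ticket_id=7: sla_hours=56 vs 48: differ → 56
ticket_id=8: sla_hours=89 vs 48: differ → 89
ticket_id=9: sla_hours=25 vs 48: differ → 25

12, 49, NULL, 59, NULL, NULL, 56, 89, 25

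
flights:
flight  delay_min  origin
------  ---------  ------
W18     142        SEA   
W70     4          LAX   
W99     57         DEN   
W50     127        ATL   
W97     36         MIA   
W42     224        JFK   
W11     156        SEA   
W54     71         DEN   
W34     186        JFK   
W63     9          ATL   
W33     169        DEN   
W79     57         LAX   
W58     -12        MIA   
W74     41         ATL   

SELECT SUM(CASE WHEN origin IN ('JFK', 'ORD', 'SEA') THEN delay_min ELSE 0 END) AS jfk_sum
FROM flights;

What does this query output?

708

flight=W18: ✓ → 142
flight=W70: ✗
flight=W99: ✗
flight=W50: ✗
flight=W97: ✗
flight=W42: ✓ → 224
flight=W11: ✓ → 156
flight=W54: ✗
flight=W34: ✓ → 186
flight=W63: ✗
flight=W33: ✗
flight=W79: ✗
flight=W58: ✗
flight=W74: ✗
jfk_sum = 142 + 224 + 156 + 186 = 708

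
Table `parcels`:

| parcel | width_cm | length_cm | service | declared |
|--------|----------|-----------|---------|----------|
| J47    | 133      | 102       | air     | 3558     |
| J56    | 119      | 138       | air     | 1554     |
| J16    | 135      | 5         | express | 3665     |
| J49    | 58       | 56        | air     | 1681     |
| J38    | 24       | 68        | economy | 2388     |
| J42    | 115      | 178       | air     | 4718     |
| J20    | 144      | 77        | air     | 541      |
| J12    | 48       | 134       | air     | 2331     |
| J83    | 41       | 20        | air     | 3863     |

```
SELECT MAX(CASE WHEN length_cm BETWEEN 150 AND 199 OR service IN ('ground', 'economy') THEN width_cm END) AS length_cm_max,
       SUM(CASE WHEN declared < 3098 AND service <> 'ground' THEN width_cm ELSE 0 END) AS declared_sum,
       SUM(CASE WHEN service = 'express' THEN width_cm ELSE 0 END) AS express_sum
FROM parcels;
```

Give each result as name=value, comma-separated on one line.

[length_cm_max: length_cm BETWEEN 150 AND 199 OR service IN ('ground', 'economy')]
parcel=J47: ✗
parcel=J56: ✗
parcel=J16: ✗
parcel=J49: ✗
parcel=J38: ✓ → 24
parcel=J42: ✓ → 115
parcel=J20: ✗
parcel=J12: ✗
parcel=J83: ✗
length_cm_max = MAX(24, 115) = 115
—
[declared_sum: declared < 3098 AND service <> 'ground']
parcel=J47: ✗
parcel=J56: ✓ → 119
parcel=J16: ✗
parcel=J49: ✓ → 58
parcel=J38: ✓ → 24
parcel=J42: ✗
parcel=J20: ✓ → 144
parcel=J12: ✓ → 48
parcel=J83: ✗
declared_sum = 119 + 58 + 24 + 144 + 48 = 393
—
[express_sum: service = 'express']
parcel=J47: ✗
parcel=J56: ✗
parcel=J16: ✓ → 135
parcel=J49: ✗
parcel=J38: ✗
parcel=J42: ✗
parcel=J20: ✗
parcel=J12: ✗
parcel=J83: ✗
express_sum = 135

length_cm_max=115, declared_sum=393, express_sum=135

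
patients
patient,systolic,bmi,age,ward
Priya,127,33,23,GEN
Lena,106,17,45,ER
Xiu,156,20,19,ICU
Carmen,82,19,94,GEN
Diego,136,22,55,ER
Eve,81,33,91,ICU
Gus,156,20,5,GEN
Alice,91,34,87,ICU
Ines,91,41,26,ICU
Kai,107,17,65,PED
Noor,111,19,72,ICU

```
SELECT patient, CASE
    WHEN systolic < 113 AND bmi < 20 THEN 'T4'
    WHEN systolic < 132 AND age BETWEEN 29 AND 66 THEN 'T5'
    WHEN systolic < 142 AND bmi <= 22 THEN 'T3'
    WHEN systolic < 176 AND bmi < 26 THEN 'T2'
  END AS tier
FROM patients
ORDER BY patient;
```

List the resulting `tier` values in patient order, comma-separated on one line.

NULL, T4, T3, NULL, T2, NULL, T4, T4, T4, NULL, T2

patient=Alice: (no match → NULL) → NULL
patient=Carmen: systolic < 113 AND bmi < 20 → T4
patient=Diego: systolic < 142 AND bmi <= 22 → T3
patient=Eve: (no match → NULL) → NULL
patient=Gus: systolic < 176 AND bmi < 26 → T2
patient=Ines: (no match → NULL) → NULL
patient=Kai: systolic < 113 AND bmi < 20 → T4
patient=Lena: systolic < 113 AND bmi < 20 → T4
patient=Noor: systolic < 113 AND bmi < 20 → T4
patient=Priya: (no match → NULL) → NULL
patient=Xiu: systolic < 176 AND bmi < 26 → T2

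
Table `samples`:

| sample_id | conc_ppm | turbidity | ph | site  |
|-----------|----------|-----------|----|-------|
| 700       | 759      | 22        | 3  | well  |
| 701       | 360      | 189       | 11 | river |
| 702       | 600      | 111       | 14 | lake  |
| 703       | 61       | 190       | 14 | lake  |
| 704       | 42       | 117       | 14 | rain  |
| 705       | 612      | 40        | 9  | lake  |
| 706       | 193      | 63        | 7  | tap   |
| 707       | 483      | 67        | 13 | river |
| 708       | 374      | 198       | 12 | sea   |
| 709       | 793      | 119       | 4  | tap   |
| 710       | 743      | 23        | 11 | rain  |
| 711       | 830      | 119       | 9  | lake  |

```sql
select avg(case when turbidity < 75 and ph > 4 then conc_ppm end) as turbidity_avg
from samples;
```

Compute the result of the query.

507.75

sample_id=700: ✗
sample_id=701: ✗
sample_id=702: ✗
sample_id=703: ✗
sample_id=704: ✗
sample_id=705: ✓ → 612
sample_id=706: ✓ → 193
sample_id=707: ✓ → 483
sample_id=708: ✗
sample_id=709: ✗
sample_id=710: ✓ → 743
sample_id=711: ✗
turbidity_avg = (612 + 193 + 483 + 743) / 4 = 507.75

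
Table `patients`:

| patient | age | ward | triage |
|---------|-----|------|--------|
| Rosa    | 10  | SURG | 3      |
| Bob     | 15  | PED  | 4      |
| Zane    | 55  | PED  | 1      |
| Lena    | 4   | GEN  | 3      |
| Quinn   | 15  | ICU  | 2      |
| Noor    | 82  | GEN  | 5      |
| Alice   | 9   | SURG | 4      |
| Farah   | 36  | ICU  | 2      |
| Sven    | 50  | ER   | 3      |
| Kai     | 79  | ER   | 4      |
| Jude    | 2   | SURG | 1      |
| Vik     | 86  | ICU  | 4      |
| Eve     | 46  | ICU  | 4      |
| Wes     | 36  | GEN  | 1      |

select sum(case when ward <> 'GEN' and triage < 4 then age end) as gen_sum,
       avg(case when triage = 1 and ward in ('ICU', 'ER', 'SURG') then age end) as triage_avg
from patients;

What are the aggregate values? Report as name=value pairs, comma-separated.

[gen_sum: ward <> 'GEN' and triage < 4]
patient=Rosa: ✓ → 10
patient=Bob: ✗
patient=Zane: ✓ → 55
patient=Lena: ✗
patient=Quinn: ✓ → 15
patient=Noor: ✗
patient=Alice: ✗
patient=Farah: ✓ → 36
patient=Sven: ✓ → 50
patient=Kai: ✗
patient=Jude: ✓ → 2
patient=Vik: ✗
patient=Eve: ✗
patient=Wes: ✗
gen_sum = 10 + 55 + 15 + 36 + 50 + 2 = 168
—
[triage_avg: triage = 1 and ward in ('ICU', 'ER', 'SURG')]
patient=Rosa: ✗
patient=Bob: ✗
patient=Zane: ✗
patient=Lena: ✗
patient=Quinn: ✗
patient=Noor: ✗
patient=Alice: ✗
patient=Farah: ✗
patient=Sven: ✗
patient=Kai: ✗
patient=Jude: ✓ → 2
patient=Vik: ✗
patient=Eve: ✗
patient=Wes: ✗
triage_avg = 2

gen_sum=168, triage_avg=2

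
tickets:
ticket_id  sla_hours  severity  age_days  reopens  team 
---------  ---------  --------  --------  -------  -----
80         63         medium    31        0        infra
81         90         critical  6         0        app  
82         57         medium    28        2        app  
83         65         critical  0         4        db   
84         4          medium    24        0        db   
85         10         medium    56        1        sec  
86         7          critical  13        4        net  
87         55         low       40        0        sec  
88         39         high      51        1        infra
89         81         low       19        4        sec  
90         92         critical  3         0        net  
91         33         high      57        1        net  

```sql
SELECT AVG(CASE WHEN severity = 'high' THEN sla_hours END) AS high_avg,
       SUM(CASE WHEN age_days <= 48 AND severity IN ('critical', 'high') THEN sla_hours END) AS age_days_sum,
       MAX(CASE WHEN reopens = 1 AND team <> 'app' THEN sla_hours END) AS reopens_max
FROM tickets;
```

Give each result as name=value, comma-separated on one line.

high_avg=36, age_days_sum=254, reopens_max=39

[high_avg: severity = 'high']
ticket_id=80: ✗
ticket_id=81: ✗
ticket_id=82: ✗
ticket_id=83: ✗
ticket_id=84: ✗
ticket_id=85: ✗
ticket_id=86: ✗
ticket_id=87: ✗
ticket_id=88: ✓ → 39
ticket_id=89: ✗
ticket_id=90: ✗
ticket_id=91: ✓ → 33
high_avg = (39 + 33) / 2 = 36
—
[age_days_sum: age_days <= 48 AND severity IN ('critical', 'high')]
ticket_id=80: ✗
ticket_id=81: ✓ → 90
ticket_id=82: ✗
ticket_id=83: ✓ → 65
ticket_id=84: ✗
ticket_id=85: ✗
ticket_id=86: ✓ → 7
ticket_id=87: ✗
ticket_id=88: ✗
ticket_id=89: ✗
ticket_id=90: ✓ → 92
ticket_id=91: ✗
age_days_sum = 90 + 65 + 7 + 92 = 254
—
[reopens_max: reopens = 1 AND team <> 'app']
ticket_id=80: ✗
ticket_id=81: ✗
ticket_id=82: ✗
ticket_id=83: ✗
ticket_id=84: ✗
ticket_id=85: ✓ → 10
ticket_id=86: ✗
ticket_id=87: ✗
ticket_id=88: ✓ → 39
ticket_id=89: ✗
ticket_id=90: ✗
ticket_id=91: ✓ → 33
reopens_max = MAX(10, 39, 33) = 39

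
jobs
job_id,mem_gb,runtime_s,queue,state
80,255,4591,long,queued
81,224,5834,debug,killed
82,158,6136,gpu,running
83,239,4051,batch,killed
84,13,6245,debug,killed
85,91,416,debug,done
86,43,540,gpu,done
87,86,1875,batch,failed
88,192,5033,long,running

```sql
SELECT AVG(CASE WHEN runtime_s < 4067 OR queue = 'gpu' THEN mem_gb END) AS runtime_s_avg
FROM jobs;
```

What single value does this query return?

job_id=80: ✗
job_id=81: ✗
job_id=82: ✓ → 158
job_id=83: ✓ → 239
job_id=84: ✗
job_id=85: ✓ → 91
job_id=86: ✓ → 43
job_id=87: ✓ → 86
job_id=88: ✗
runtime_s_avg = (158 + 239 + 91 + 43 + 86) / 5 = 123.4

123.4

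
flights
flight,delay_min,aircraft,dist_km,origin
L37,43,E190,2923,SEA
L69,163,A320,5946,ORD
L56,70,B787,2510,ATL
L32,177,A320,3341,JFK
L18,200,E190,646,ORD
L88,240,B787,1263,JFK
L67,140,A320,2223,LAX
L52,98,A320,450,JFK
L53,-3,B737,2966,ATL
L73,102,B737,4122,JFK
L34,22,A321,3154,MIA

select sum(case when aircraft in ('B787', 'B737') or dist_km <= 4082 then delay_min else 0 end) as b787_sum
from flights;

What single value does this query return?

1089

flight=L37: ✓ → 43
flight=L69: ✗
flight=L56: ✓ → 70
flight=L32: ✓ → 177
flight=L18: ✓ → 200
flight=L88: ✓ → 240
flight=L67: ✓ → 140
flight=L52: ✓ → 98
flight=L53: ✓ → -3
flight=L73: ✓ → 102
flight=L34: ✓ → 22
b787_sum = 43 + 70 + 177 + 200 + 240 + 140 + 98 + -3 + 102 + 22 = 1089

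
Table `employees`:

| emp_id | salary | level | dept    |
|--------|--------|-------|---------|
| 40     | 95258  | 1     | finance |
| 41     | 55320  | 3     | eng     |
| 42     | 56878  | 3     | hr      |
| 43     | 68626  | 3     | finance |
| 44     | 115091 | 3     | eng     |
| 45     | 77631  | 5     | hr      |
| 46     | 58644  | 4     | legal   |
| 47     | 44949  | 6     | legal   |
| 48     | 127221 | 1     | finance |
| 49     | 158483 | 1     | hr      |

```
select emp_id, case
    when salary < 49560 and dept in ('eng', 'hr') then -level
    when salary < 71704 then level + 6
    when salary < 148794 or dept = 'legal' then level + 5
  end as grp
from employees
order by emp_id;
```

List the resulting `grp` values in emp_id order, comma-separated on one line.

6, 9, 9, 9, 8, 10, 10, 12, 6, NULL

emp_id=40: salary < 148794 or dept = 'legal' → 6
emp_id=41: salary < 71704 → 9
emp_id=42: salary < 71704 → 9
emp_id=43: salary < 71704 → 9
emp_id=44: salary < 148794 or dept = 'legal' → 8
emp_id=45: salary < 148794 or dept = 'legal' → 10
emp_id=46: salary < 71704 → 10
emp_id=47: salary < 71704 → 12
emp_id=48: salary < 148794 or dept = 'legal' → 6
emp_id=49: (no match → NULL) → NULL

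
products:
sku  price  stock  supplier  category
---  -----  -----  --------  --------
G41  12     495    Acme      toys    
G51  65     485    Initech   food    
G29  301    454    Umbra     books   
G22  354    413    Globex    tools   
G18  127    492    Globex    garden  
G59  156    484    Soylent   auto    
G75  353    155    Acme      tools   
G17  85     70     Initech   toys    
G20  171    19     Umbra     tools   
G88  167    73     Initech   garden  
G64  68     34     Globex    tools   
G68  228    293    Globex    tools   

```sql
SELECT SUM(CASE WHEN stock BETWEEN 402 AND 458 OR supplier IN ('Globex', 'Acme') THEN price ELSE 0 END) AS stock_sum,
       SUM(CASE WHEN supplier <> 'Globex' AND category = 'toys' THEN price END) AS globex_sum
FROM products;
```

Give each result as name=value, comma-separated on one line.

[stock_sum: stock BETWEEN 402 AND 458 OR supplier IN ('Globex', 'Acme')]
sku=G41: ✓ → 12
sku=G51: ✗
sku=G29: ✓ → 301
sku=G22: ✓ → 354
sku=G18: ✓ → 127
sku=G59: ✗
sku=G75: ✓ → 353
sku=G17: ✗
sku=G20: ✗
sku=G88: ✗
sku=G64: ✓ → 68
sku=G68: ✓ → 228
stock_sum = 12 + 301 + 354 + 127 + 353 + 68 + 228 = 1443
—
[globex_sum: supplier <> 'Globex' AND category = 'toys']
sku=G41: ✓ → 12
sku=G51: ✗
sku=G29: ✗
sku=G22: ✗
sku=G18: ✗
sku=G59: ✗
sku=G75: ✗
sku=G17: ✓ → 85
sku=G20: ✗
sku=G88: ✗
sku=G64: ✗
sku=G68: ✗
globex_sum = 12 + 85 = 97

stock_sum=1443, globex_sum=97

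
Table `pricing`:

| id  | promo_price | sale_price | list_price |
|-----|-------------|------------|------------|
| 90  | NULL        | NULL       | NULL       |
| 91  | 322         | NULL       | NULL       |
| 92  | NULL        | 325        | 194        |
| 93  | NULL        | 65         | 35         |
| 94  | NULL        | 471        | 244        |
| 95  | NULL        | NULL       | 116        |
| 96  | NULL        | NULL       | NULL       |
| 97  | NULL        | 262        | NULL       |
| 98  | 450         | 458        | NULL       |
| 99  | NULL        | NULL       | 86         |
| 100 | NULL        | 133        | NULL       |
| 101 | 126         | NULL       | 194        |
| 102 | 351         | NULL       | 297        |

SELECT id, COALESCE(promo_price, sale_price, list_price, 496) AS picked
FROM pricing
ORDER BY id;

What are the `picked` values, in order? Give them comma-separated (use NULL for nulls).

id=90: promo_price=NULL, sale_price=NULL, list_price=NULL, → literal 496 → 496
id=91: promo_price=322 → 322
id=92: promo_price=NULL, sale_price=325 → 325
id=93: promo_price=NULL, sale_price=65 → 65
id=94: promo_price=NULL, sale_price=471 → 471
id=95: promo_price=NULL, sale_price=NULL, list_price=116 → 116
id=96: promo_price=NULL, sale_price=NULL, list_price=NULL, → literal 496 → 496
id=97: promo_price=NULL, sale_price=262 → 262
id=98: promo_price=450 → 450
id=99: promo_price=NULL, sale_price=NULL, list_price=86 → 86
id=100: promo_price=NULL, sale_price=133 → 133
id=101: promo_price=126 → 126
id=102: promo_price=351 → 351

496, 322, 325, 65, 471, 116, 496, 262, 450, 86, 133, 126, 351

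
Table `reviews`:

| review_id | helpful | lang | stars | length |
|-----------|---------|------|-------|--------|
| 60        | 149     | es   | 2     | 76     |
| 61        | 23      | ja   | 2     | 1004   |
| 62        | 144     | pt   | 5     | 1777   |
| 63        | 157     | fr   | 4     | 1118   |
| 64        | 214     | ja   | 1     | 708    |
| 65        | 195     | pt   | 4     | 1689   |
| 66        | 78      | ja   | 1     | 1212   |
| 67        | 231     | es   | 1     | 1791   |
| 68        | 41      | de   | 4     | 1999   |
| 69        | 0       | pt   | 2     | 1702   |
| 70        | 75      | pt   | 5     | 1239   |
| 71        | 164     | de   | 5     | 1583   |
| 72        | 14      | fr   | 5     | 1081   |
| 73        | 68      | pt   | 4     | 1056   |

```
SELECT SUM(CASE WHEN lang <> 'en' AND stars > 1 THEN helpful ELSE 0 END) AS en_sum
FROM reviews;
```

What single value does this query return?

review_id=60: ✓ → 149
review_id=61: ✓ → 23
review_id=62: ✓ → 144
review_id=63: ✓ → 157
review_id=64: ✗
review_id=65: ✓ → 195
review_id=66: ✗
review_id=67: ✗
review_id=68: ✓ → 41
review_id=69: ✓ → 0
review_id=70: ✓ → 75
review_id=71: ✓ → 164
review_id=72: ✓ → 14
review_id=73: ✓ → 68
en_sum = 149 + 23 + 144 + 157 + 195 + 41 + 75 + 164 + 14 + 68 = 1030

1030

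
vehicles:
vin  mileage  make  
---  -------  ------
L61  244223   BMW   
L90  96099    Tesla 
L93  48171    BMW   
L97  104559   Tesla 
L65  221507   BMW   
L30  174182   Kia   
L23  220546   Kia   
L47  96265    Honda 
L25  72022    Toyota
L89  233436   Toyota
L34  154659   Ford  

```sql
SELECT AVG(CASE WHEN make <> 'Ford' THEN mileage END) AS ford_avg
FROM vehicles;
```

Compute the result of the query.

vin=L61: ✓ → 244223
vin=L90: ✓ → 96099
vin=L93: ✓ → 48171
vin=L97: ✓ → 104559
vin=L65: ✓ → 221507
vin=L30: ✓ → 174182
vin=L23: ✓ → 220546
vin=L47: ✓ → 96265
vin=L25: ✓ → 72022
vin=L89: ✓ → 233436
vin=L34: ✗
ford_avg = (244223 + 96099 + 48171 + 104559 + 221507 + 174182 + 220546 + 96265 + 72022 + 233436) / 10 = 151101

151101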